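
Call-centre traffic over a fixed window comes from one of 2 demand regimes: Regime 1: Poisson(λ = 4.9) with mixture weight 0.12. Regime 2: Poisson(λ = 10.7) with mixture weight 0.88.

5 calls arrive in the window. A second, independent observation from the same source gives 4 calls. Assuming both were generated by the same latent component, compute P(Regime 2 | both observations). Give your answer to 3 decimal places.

The responsibility of component k is w_k f_k(x) divided by Σ_j w_j f_j(x).
Since both observations come from the same component, the likelihood for component k is f_k(x₁)·f_k(x₂).
  f_1 = [e^(−4.9)·4.9^5/5! = 0.17529] × [0.178867] = 0.0313535
  f_2 = [e^(−10.7)·10.7^5/5! = 0.0263504] × [0.0123133] = 0.000324459
Weight by the priors:
  w_1·f_1 = 0.12 × 0.0313535 = 0.00376242
  w_2·f_2 = 0.88 × 0.000324459 = 0.000285524
Sum: 0.00376242 + 0.000285524 = 0.00404795
P(Regime 2 | x) ≈ 0.071

0.071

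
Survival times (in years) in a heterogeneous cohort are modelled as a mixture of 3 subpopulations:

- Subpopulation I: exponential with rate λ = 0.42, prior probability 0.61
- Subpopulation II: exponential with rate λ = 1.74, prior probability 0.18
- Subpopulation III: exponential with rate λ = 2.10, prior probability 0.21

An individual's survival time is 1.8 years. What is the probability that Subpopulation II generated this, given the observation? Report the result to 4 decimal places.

Posterior ∝ prior × likelihood, so P(k | x) ∝ w_k f_k(x); normalise over all components.
Evaluate each component's likelihood at the observed value:
  f_I = 0.197207
  f_II = 0.075917
  f_III = 0.0479277
Prior × likelihood for each component:
  w_I·f_I = 0.61 × 0.197207 = 0.120296
  w_II·f_II = 0.18 × 0.075917 = 0.0136651
  w_III·f_III = 0.21 × 0.0479277 = 0.0100648
Normaliser: 0.120296 + 0.0136651 + 0.0100648 = 0.144026
P(Subpopulation II | the observation) = 0.0136651 / 0.144026 ≈ 0.0949

0.0949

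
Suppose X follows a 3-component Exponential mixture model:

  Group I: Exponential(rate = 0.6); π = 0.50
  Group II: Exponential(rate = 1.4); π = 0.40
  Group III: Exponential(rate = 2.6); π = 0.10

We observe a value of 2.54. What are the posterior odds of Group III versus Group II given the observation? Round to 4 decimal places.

0.0220

Only the two components matter; the odds are (w_i f_i(x)) / (w_j f_j(x)).
Evaluate each component's likelihood at the observed value:
  p_I = 0.6·e^(−0.6·2.54) = 0.6·e^(−1.5240) = 0.130703
  p_II = 1.4·e^(−1.4·2.54) = 1.4·e^(−3.5560) = 0.0399739
  p_III = 2.6·e^(−2.6·2.54) = 2.6·e^(−6.6040) = 0.00352284
Odds = (0.10/0.40) × (0.00352284/0.0399739) = 0.25 × 0.0881284 ≈ 0.0220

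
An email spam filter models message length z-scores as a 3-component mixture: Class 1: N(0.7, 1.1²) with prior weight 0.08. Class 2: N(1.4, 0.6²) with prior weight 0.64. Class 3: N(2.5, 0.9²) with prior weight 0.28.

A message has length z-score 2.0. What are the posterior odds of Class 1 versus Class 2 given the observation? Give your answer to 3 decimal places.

Only the two components matter; the odds are (w_i f_i(x)) / (w_j f_j(x)).
Component likelihoods at x = 2.0:
  f_1 = 0.180397
  f_2 = 0.403285
  f_3 = 0.37988
0.0144318 / 0.258102 ≈ 0.056

0.056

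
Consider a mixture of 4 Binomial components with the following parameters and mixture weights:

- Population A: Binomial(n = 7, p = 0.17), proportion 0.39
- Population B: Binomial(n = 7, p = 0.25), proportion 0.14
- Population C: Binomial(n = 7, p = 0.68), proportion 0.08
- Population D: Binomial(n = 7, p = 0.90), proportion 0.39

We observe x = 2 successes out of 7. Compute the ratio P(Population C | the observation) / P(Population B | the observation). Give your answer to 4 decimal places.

0.0598

Only the two components matter; the odds are (π_i f_i(x)) / (π_j f_j(x)).
Component likelihoods at x = 2 successes out of 7:
  p_A = 0.23906
  p_B = 0.311462
  p_C = 0.0325827
  p_D = 0.0001701
Odds = (0.08/0.14) × (0.0325827/0.311462) = 0.571429 × 0.104612 ≈ 0.0598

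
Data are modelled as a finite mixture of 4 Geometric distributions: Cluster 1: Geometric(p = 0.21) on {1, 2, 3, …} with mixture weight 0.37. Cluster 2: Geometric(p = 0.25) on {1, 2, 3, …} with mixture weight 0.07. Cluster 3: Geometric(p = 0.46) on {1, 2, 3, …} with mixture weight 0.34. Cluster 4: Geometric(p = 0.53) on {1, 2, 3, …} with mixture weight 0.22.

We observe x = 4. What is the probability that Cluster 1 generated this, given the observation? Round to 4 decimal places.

By Bayes' theorem, P(k | x) = π_k f_k(x) / Σ_j π_j f_j(x).
Evaluate each component's likelihood at the observed value:
  p_1 = 0.21·(1−0.21)^3 = 0.21·0.493039 = 0.103538
  p_2 = 0.25·(1−0.25)^3 = 0.25·0.421875 = 0.105469
  p_3 = 0.46·(1−0.46)^3 = 0.46·0.157464 = 0.0724334
  p_4 = 0.53·(1−0.53)^3 = 0.53·0.103823 = 0.0550262
Multiply by the mixture weights:
  π_1·p_1 = 0.37 × 0.103538 = 0.0383091
  π_2·p_2 = 0.07 × 0.105469 = 0.00738281
  π_3·p_3 = 0.34 × 0.0724334 = 0.0246274
  π_4·p_4 = 0.22 × 0.0550262 = 0.0121058
Marginal: 0.0383091 + 0.00738281 + 0.0246274 + 0.0121058 = 0.0824251
Responsibility of Cluster 1: 0.0383091 / 0.0824251 ≈ 0.4648

0.4648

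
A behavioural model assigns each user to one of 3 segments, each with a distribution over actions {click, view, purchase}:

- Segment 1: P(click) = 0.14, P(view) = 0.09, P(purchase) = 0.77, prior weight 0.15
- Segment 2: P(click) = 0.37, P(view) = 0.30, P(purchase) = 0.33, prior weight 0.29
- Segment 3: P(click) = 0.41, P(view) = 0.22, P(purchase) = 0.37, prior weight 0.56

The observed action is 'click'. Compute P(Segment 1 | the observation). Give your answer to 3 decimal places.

0.059

By Bayes' theorem, P(k | x) = P(Z=k) f_k(x) / Σ_j P(Z=j) f_j(x).
Component likelihoods at x = 'click':
  f_1 = P(click | comp) = 0.14
  f_2 = P(click | comp) = 0.37
  f_3 = P(click | comp) = 0.41
Unnormalised posteriors:
  P(Z=1)·f_1 = 0.15 × 0.14 = 0.021
  P(Z=2)·f_2 = 0.29 × 0.37 = 0.1073
  P(Z=3)·f_3 = 0.56 × 0.41 = 0.2296
Evidence: 0.021 + 0.1073 + 0.2296 = 0.3579
P(Segment 1 | the observation) = 0.021 / 0.3579 ≈ 0.059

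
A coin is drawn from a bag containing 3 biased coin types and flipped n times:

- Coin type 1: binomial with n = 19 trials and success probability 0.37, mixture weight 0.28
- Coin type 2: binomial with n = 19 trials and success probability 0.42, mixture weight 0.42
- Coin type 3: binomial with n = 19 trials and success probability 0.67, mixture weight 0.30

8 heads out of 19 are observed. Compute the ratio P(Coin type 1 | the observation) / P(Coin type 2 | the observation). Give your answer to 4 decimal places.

0.6006

Only the two components matter; the odds are (P(Z=i) f_i(x)) / (P(Z=j) f_j(x)).
Evaluate each component's likelihood at the observed value:
  p_1 = C(19,8)·0.37^8·0.63^11 = 75582·0.000351248·0.00620506 = 0.164732
  p_2 = C(19,8)·0.42^8·0.58^11 = 75582·0.000968265·0.00249866 = 0.182861
  p_3 = C(19,8)·0.67^8·0.33^11 = 75582·0.0406068·5.05421e-06 = 0.0155121
Posterior odds = (P(Z=1)·p_1) / (P(Z=2)·p_2) = (0.28·0.164732) / (0.42·0.182861) = 0.046125 / 0.0768015 ≈ 0.6006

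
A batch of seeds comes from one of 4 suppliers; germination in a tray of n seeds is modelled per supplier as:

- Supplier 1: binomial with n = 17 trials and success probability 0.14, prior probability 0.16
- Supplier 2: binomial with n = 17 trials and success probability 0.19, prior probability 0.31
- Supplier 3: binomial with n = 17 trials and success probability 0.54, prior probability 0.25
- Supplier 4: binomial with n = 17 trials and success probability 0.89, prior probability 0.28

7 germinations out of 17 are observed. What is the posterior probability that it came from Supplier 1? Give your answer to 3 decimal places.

0.021

Apply Bayes' rule: the posterior for each component is proportional to its prior times its likelihood at x.
Binomial probabilities:
  p_1 = C(17,7)·0.14^7·0.86^10 = 19448·1.05414e-06·0.221302 = 0.00453686
  p_2 = C(17,7)·0.19^7·0.81^10 = 19448·8.93872e-06·0.121577 = 0.0211349
  p_3 = C(17,7)·0.54^7·0.46^10 = 19448·0.0133893·0.000424207 = 0.110461
  p_4 = C(17,7)·0.89^7·0.11^10 = 19448·0.442313·2.59374e-10 = 2.23117e-06
Prior × likelihood for each component:
  π_1·p_1 = 0.16 × 0.00453686 = 0.000725898
  π_2·p_2 = 0.31 × 0.0211349 = 0.00655182
  π_3·p_3 = 0.25 × 0.110461 = 0.0276153
  π_4·p_4 = 0.28 × 2.23117e-06 = 6.24726e-07
Denominator: 0.000725898 + 0.00655182 + 0.0276153 + 6.24726e-07 = 0.0348936
P(Supplier 1 | data) ≈ 0.021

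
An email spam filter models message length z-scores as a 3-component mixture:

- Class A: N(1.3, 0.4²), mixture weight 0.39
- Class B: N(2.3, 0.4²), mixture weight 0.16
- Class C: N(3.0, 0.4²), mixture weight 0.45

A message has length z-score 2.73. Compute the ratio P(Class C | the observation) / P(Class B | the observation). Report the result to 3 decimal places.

3.991

Only the two components matter; the odds are (π_i f_i(x)) / (π_j f_j(x)).
Normal densities:
  p_A = (1/(0.4·√(2π)))·exp(−(2.73−1.3)²/(2·0.4²)) = 0.997356·exp(-6.39031) = 0.0016733
  p_B = (1/(0.4·√(2π)))·exp(−(2.73−2.3)²/(2·0.4²)) = 0.997356·exp(-0.57781) = 0.559641
  p_C = (1/(0.4·√(2π)))·exp(−(2.73−3.0)²/(2·0.4²)) = 0.997356·exp(-0.22781) = 0.794168
0.357376 / 0.0895425 ≈ 3.991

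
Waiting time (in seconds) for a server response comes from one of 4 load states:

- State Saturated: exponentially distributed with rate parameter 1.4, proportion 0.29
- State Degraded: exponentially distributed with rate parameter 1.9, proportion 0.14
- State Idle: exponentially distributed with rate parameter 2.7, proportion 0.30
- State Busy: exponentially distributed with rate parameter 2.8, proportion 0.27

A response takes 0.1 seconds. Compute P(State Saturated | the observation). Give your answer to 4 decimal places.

0.2002

Posterior ∝ prior × likelihood, so P(k | x) ∝ w_k f_k(x); normalise over all components.
Evaluate each component's likelihood at the observed value:
  f_Saturated = 1.4·e^(−1.4·0.1) = 1.4·e^(−0.1400) = 1.2171
  f_Degraded = 1.9·e^(−1.9·0.1) = 1.9·e^(−0.1900) = 1.57122
  f_Idle = 2.7·e^(−2.7·0.1) = 2.7·e^(−0.2700) = 2.06112
  f_Busy = 2.8·e^(−2.8·0.1) = 2.8·e^(−0.2800) = 2.11619
Multiply by the mixture weights:
  w_Saturated·f_Saturated = 0.29 × 1.2171 = 0.352959
  w_Degraded·f_Degraded = 0.14 × 1.57122 = 0.219971
  w_Idle·f_Idle = 0.30 × 2.06112 = 0.618337
  w_Busy·f_Busy = 0.27 × 2.11619 = 0.571373
Marginal: 0.352959 + 0.219971 + 0.618337 + 0.571373 = 1.76264
So the posterior for State Saturated is 0.352959 / 1.76264 ≈ 0.2002.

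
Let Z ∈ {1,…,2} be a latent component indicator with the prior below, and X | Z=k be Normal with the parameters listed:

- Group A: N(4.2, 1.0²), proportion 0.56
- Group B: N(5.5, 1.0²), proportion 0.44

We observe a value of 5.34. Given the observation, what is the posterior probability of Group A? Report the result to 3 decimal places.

0.402

P(component k | x) = π_k·f_k(x) / marginal(x), where marginal(x) = Σ_j π_j·f_j(x).
Normal densities:
  L_A = (1/(1.0·√(2π)))·exp(−(5.34−4.2)²/(2·1.0²)) = 0.398942·exp(-0.64980) = 0.208308
  L_B = (1/(1.0·√(2π)))·exp(−(5.34−5.5)²/(2·1.0²)) = 0.398942·exp(-0.01280) = 0.393868
Weight by the priors:
  π_A·L_A = 0.56 × 0.208308 = 0.116652
  π_B·L_B = 0.44 × 0.393868 = 0.173302
Denominator: 0.116652 + 0.173302 = 0.289954
P(Group A | data) ≈ 0.402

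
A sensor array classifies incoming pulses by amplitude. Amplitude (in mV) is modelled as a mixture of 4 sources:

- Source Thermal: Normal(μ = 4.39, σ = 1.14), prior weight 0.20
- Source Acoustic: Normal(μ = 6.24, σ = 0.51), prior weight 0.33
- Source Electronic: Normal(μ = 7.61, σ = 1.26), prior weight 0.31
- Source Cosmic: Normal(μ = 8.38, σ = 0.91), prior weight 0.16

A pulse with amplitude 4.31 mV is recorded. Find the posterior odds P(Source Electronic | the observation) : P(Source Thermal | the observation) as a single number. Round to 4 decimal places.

0.0455

The posterior odds equal the prior odds times the likelihood ratio: (π_i/π_j)·(f_i(x)/f_j(x)).
Evaluate each component's likelihood at the observed value:
  f_Thermal = (1/(1.14·√(2π)))·exp(−(4.31−4.39)²/(2·1.14²)) = 0.349949·exp(-0.00246) = 0.349089
  f_Acoustic = (1/(0.51·√(2π)))·exp(−(4.31−6.24)²/(2·0.51²)) = 0.782240·exp(-7.16052) = 0.00060753
  f_Electronic = (1/(1.26·√(2π)))·exp(−(4.31−7.61)²/(2·1.26²)) = 0.316621·exp(-3.42971) = 0.0102574
  f_Cosmic = (1/(0.91·√(2π)))·exp(−(4.31−8.38)²/(2·0.91²)) = 0.438398·exp(-10.00175) = 1.98684e-05
Odds = (0.31/0.20) × (0.0102574/0.349089) = 1.55 × 0.0293834 ≈ 0.0455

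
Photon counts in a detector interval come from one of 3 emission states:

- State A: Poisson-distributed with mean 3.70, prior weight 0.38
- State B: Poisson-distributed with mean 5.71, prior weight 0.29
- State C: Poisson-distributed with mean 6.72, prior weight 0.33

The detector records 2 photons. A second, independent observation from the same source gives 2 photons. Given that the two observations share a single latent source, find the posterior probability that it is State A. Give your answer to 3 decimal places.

0.909

Posterior ∝ prior × likelihood, so P(k | x) ∝ π_k f_k(x); normalise over all components.
Since both observations come from the same component, the likelihood for component k is f_k(x₁)·f_k(x₂).
  f_A = [e^(−3.70)·3.70^2/2! = 0.169233] × [0.169233] = 0.0286397
  f_B = [e^(−5.71)·5.71^2/2! = 0.0540034] × [0.0540034] = 0.00291636
  f_C = [e^(−6.72)·6.72^2/2! = 0.0272427] × [0.0272427] = 0.000742163
Weight by the priors:
  π_A·f_A = 0.38 × 0.0286397 = 0.0108831
  π_B·f_B = 0.29 × 0.00291636 = 0.000845745
  π_C·f_C = 0.33 × 0.000742163 = 0.000244914
Denominator: 0.0108831 + 0.000845745 + 0.000244914 = 0.0119737
So the posterior for State A is 0.0108831 / 0.0119737 ≈ 0.909.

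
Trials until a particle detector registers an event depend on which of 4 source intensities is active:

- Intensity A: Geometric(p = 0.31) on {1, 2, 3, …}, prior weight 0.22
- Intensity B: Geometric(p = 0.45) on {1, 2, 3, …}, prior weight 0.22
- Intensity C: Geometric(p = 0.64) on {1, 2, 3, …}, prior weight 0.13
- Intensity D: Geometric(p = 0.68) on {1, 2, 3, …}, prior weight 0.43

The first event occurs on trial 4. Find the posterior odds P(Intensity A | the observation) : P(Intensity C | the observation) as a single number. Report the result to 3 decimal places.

5.772

The posterior odds equal the prior odds times the likelihood ratio: (w_i/w_j)·(f_i(x)/f_j(x)).
Evaluate each component's likelihood at the observed value:
  f_A = 0.31·(1−0.31)^3 = 0.31·0.328509 = 0.101838
  f_B = 0.45·(1−0.45)^3 = 0.45·0.166375 = 0.0748688
  f_C = 0.64·(1−0.64)^3 = 0.64·0.046656 = 0.0298598
  f_D = 0.68·(1−0.68)^3 = 0.68·0.032768 = 0.0222822
Odds = (0.22/0.13) × (0.101838/0.0298598) = 1.69231 × 3.41053 ≈ 5.772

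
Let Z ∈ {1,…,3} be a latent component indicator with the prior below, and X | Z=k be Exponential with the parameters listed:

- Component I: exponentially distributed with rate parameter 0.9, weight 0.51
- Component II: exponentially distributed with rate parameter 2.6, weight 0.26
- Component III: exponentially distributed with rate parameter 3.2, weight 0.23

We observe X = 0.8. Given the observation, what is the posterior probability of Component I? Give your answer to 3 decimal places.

Posterior ∝ prior × likelihood, so P(k | x) ∝ w_k f_k(x); normalise over all components.
Component likelihoods at x = 0.8:
  p_I = 0.9·e^(−0.9·0.8) = 0.9·e^(−0.7200) = 0.438077
  p_II = 2.6·e^(−2.6·0.8) = 2.6·e^(−2.0800) = 0.324819
  p_III = 3.2·e^(−3.2·0.8) = 3.2·e^(−2.5600) = 0.247375
Weight by the priors:
  w_I·p_I = 0.51 × 0.438077 = 0.223419
  w_II·p_II = 0.26 × 0.324819 = 0.0844528
  w_III·p_III = 0.23 × 0.247375 = 0.0568963
Sum: 0.223419 + 0.0844528 + 0.0568963 = 0.364768
P(Component I | the observation) ≈ 0.612

0.612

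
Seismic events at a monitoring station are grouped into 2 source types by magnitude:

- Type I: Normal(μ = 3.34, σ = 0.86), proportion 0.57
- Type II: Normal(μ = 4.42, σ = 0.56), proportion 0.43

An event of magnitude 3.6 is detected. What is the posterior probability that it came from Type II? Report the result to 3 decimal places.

0.293

P(component k | x) = w_k·f_k(x) / marginal(x), where marginal(x) = Σ_j w_j·f_j(x).
Component likelihoods at x = 3.6:
  p_I = 0.443164
  p_II = 0.243854
Weight by the priors:
  w_I·p_I = 0.57 × 0.443164 = 0.252603
  w_II·p_II = 0.43 × 0.243854 = 0.104857
Evidence: 0.252603 + 0.104857 = 0.35746
P(Type II | the observation) ≈ 0.293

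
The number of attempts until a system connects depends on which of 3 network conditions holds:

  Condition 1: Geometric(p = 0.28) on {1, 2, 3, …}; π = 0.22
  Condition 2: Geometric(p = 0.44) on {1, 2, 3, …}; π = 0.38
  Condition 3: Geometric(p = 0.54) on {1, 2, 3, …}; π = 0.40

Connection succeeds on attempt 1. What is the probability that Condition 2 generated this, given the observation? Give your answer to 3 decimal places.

0.376

P(component k | x) = w_k·f_k(x) / marginal(x), where marginal(x) = Σ_j w_j·f_j(x).
Geometric probabilities:
  L_1 = 0.28·(1−0.28)^0 = 0.28·1 = 0.28
  L_2 = 0.44·(1−0.44)^0 = 0.44·1 = 0.44
  L_3 = 0.54·(1−0.54)^0 = 0.54·1 = 0.54
Multiply by the mixture weights:
  w_1·L_1 = 0.22 × 0.28 = 0.0616
  w_2·L_2 = 0.38 × 0.44 = 0.1672
  w_3·L_3 = 0.40 × 0.54 = 0.216
Marginal: 0.0616 + 0.1672 + 0.216 = 0.4448
P(Condition 2 | data) = 0.1672 / 0.4448 ≈ 0.376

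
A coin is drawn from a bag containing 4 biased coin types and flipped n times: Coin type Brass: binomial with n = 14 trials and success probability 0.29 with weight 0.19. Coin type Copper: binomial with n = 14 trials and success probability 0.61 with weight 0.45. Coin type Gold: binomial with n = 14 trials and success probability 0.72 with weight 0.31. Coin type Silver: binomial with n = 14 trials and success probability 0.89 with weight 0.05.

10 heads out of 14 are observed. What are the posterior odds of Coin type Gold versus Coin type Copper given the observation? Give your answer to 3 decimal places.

The posterior odds equal the prior odds times the likelihood ratio: (w_i/w_j)·(f_i(x)/f_j(x)).
Binomial probabilities:
  L_Brass = C(14,10)·0.29^10·0.71^4 = 1001·4.20707e-06·0.254117 = 0.00107016
  L_Copper = C(14,10)·0.61^10·0.39^4 = 1001·0.00713343·0.0231344 = 0.165193
  L_Gold = C(14,10)·0.72^10·0.28^4 = 1001·0.0374391·0.00614656 = 0.230352
  L_Silver = C(14,10)·0.89^10·0.11^4 = 1001·0.311817·0.00014641 = 0.0456988
0.071409 / 0.0743367 ≈ 0.961

0.961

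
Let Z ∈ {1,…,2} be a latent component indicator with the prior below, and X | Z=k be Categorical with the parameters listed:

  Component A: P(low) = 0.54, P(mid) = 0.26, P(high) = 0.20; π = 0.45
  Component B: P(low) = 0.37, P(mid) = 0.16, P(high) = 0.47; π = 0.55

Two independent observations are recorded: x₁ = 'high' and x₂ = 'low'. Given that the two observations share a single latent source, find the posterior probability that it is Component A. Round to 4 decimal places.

By Bayes' theorem, P(k | x) = w_k f_k(x) / Σ_j w_j f_j(x).
Since both observations come from the same component, the likelihood for component k is f_k(x₁)·f_k(x₂).
  f_A = [P(high | comp) = 0.20] × [0.54] = 0.108
  f_B = [P(high | comp) = 0.47] × [0.37] = 0.1739
Weight by the priors:
  w_A·f_A = 0.45 × 0.108 = 0.0486
  w_B·f_B = 0.55 × 0.1739 = 0.095645
Evidence: 0.0486 + 0.095645 = 0.144245
So the posterior for Component A is 0.0486 / 0.144245 ≈ 0.3369.

0.3369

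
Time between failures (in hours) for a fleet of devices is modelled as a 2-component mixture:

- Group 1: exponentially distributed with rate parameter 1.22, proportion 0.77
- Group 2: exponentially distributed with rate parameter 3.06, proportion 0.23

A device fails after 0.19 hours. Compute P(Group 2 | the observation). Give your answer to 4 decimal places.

0.3456

Apply Bayes' rule: the posterior for each component is proportional to its prior times its likelihood at x.
Component likelihoods at x = 0.19 hours:
  p_1 = 1.22·e^(−1.22·0.19) = 1.22·e^(−0.2318) = 0.967588
  p_2 = 3.06·e^(−3.06·0.19) = 3.06·e^(−0.5814) = 1.71089
Prior × likelihood for each component:
  w_1·p_1 = 0.77 × 0.967588 = 0.745043
  w_2·p_2 = 0.23 × 1.71089 = 0.393505
Marginal: 0.745043 + 0.393505 = 1.13855
So the posterior for Group 2 is 0.393505 / 1.13855 ≈ 0.3456.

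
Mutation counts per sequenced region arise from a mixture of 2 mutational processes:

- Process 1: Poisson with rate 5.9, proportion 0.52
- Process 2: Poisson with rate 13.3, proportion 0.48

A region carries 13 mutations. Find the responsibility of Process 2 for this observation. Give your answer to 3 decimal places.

0.956

P(component k | x) = w_k·f_k(x) / marginal(x), where marginal(x) = Σ_j w_j·f_j(x).
Evaluate each component's likelihood at the observed value:
  p_1 = e^(−5.9)·5.9^13/13! = 0.00461805
  p_2 = e^(−13.3)·13.3^13/13! = 0.109566
Unnormalised posteriors:
  w_1·p_1 = 0.52 × 0.00461805 = 0.00240138
  w_2·p_2 = 0.48 × 0.109566 = 0.0525915
Evidence: 0.00240138 + 0.0525915 = 0.0549929
P(Process 2 | the observation) ≈ 0.956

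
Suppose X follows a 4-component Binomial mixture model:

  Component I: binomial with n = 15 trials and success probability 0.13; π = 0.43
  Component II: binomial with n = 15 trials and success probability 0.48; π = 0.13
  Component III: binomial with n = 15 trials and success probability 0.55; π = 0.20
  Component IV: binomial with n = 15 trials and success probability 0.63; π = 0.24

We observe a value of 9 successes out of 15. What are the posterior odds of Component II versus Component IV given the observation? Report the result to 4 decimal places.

0.3611

The posterior odds equal the prior odds times the likelihood ratio: (π_i/π_j)·(f_i(x)/f_j(x)).
Evaluate each component's likelihood at the observed value:
  f_I = C(15,9)·0.13^9·0.87^6 = 5005·1.06045e-08·0.433626 = 2.30149e-05
  f_II = C(15,9)·0.48^9·0.52^6 = 5005·0.00135261·0.0197706 = 0.133843
  f_III = C(15,9)·0.55^9·0.45^6 = 5005·0.00460537·0.00830377 = 0.191401
  f_IV = C(15,9)·0.63^9·0.37^6 = 5005·0.0156338·0.00256573 = 0.200761
0.0173996 / 0.0481826 ≈ 0.3611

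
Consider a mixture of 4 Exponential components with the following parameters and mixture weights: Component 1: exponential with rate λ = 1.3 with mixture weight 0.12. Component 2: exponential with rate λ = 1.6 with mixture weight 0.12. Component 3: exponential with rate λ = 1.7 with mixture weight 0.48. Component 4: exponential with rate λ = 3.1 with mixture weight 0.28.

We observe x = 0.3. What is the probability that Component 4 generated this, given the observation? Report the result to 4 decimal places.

By Bayes' theorem, P(k | x) = π_k f_k(x) / Σ_j π_j f_j(x).
Exponential densities:
  p_1 = 0.880174
  p_2 = 0.990053
  p_3 = 1.02084
  p_4 = 1.22312
Weight by the priors:
  π_1·p_1 = 0.12 × 0.880174 = 0.105621
  π_2·p_2 = 0.12 × 0.990053 = 0.118806
  π_3·p_3 = 0.48 × 1.02084 = 0.490004
  π_4·p_4 = 0.28 × 1.22312 = 0.342473
Marginal: 0.105621 + 0.118806 + 0.490004 + 0.342473 = 1.0569
P(Component 4 | 0.3) ≈ 0.3240

0.3240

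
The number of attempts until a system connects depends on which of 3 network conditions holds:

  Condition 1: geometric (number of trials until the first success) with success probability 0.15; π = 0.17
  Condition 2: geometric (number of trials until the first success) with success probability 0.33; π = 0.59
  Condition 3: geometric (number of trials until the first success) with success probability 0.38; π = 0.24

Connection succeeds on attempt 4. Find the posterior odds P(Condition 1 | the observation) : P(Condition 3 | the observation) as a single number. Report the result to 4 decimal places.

Since P(k|x) ∝ w_k f_k(x), the posterior odds are w_i f_i(x) / (w_j f_j(x)).
Component likelihoods at x = 4:
  L_1 = 0.15·(1−0.15)^3 = 0.15·0.614125 = 0.0921187
  L_2 = 0.33·(1−0.33)^3 = 0.33·0.300763 = 0.0992518
  L_3 = 0.38·(1−0.38)^3 = 0.38·0.238328 = 0.0905646
0.0156602 / 0.0217355 ≈ 0.7205

0.7205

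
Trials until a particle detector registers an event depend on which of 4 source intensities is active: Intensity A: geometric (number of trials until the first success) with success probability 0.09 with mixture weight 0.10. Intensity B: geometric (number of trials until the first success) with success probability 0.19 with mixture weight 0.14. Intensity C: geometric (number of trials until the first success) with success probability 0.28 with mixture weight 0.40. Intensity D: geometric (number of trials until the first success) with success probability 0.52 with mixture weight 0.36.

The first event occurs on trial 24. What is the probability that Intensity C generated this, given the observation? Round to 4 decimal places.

0.0452

By Bayes' theorem, P(k | x) = π_k f_k(x) / Σ_j π_j f_j(x).
Geometric probabilities:
  L_A = 0.0102848
  L_B = 0.00149248
  L_C = 0.000146489
  L_D = 2.42411e-08
Weight by the priors:
  π_A·L_A = 0.10 × 0.0102848 = 0.00102848
  π_B·L_B = 0.14 × 0.00149248 = 0.000208947
  π_C·L_C = 0.40 × 0.000146489 = 5.85957e-05
  π_D·L_D = 0.36 × 2.42411e-08 = 8.72679e-09
Sum: 0.00102848 + 0.000208947 + 5.85957e-05 + 8.72679e-09 = 0.00129603
So the posterior for Intensity C is 5.85957e-05 / 0.00129603 ≈ 0.0452.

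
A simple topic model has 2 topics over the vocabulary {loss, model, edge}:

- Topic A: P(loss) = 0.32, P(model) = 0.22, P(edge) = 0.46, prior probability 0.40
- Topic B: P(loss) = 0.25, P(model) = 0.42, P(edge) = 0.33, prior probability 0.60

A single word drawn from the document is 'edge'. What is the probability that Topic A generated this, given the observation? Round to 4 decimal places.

The responsibility of component k is π_k f_k(x) divided by Σ_j π_j f_j(x).
Component likelihoods at x = 'edge':
  p_A = P(edge | comp) = 0.46
  p_B = P(edge | comp) = 0.33
Prior × likelihood for each component:
  π_A·p_A = 0.40 × 0.46 = 0.184
  π_B·p_B = 0.60 × 0.33 = 0.198
Normaliser: 0.184 + 0.198 = 0.382
P(Topic A | data) = 0.184 / 0.382 ≈ 0.4817

0.4817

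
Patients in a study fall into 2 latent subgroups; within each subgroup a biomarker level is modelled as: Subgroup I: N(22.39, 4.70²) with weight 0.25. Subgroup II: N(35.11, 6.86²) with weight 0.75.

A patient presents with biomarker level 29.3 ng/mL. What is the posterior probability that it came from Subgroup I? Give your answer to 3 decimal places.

0.191

By Bayes' theorem, P(k | x) = π_k f_k(x) / Σ_j π_j f_j(x).
Component likelihoods at x = 29.3 ng/mL:
  p_I = 0.0288033
  p_II = 0.040628
Prior × likelihood for each component:
  π_I·p_I = 0.25 × 0.0288033 = 0.00720084
  π_II·p_II = 0.75 × 0.040628 = 0.030471
Sum: 0.00720084 + 0.030471 = 0.0376718
P(Subgroup I | 29.3 ng/mL) = 0.00720084 / 0.0376718 ≈ 0.191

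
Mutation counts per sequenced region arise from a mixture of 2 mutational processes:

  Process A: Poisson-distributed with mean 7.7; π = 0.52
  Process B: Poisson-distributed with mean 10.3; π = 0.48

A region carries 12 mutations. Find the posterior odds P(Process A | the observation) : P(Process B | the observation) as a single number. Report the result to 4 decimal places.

0.4444

The posterior odds equal the prior odds times the likelihood ratio: (P(Z=i)/P(Z=j))·(f_i(x)/f_j(x)).
Evaluate each component's likelihood at the observed value:
  p_A = 0.0410662
  p_B = 0.10011
Odds = (0.52/0.48) × (0.0410662/0.10011) = 1.08333 × 0.410211 ≈ 0.4444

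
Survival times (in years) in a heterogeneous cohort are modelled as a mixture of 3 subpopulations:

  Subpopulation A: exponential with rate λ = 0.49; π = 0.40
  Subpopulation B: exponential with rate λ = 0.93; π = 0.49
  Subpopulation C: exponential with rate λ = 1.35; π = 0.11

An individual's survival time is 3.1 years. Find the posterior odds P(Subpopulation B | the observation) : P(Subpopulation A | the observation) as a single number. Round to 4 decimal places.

Only the two components matter; the odds are (w_i f_i(x)) / (w_j f_j(x)).
Evaluate each component's likelihood at the observed value:
  L_A = 0.107276
  L_B = 0.0520489
  L_C = 0.02055
Posterior odds = (w_B·L_B) / (w_A·L_A) = (0.49·0.0520489) / (0.40·0.107276) = 0.025504 / 0.0429104 ≈ 0.5944

0.5944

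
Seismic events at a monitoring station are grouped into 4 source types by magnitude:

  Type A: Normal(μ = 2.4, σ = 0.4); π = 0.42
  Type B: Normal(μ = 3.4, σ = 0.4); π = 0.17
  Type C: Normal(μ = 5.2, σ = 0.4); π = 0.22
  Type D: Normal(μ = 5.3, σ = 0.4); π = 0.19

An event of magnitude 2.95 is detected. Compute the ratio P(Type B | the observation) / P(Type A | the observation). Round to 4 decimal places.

0.5532

Only the two components matter; the odds are (π_i f_i(x)) / (π_j f_j(x)).
Evaluate each component's likelihood at the observed value:
  p_A = 0.387531
  p_B = 0.529692
  p_C = 1.34331e-07
  p_D = 3.19064e-08
Odds = (0.17/0.42) × (0.529692/0.387531) = 0.404762 × 1.36684 ≈ 0.5532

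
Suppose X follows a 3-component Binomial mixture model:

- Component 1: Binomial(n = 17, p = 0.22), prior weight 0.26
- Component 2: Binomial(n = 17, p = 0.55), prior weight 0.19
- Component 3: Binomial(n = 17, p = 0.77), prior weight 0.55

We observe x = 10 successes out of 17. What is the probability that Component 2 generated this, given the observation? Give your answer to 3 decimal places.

0.565

The responsibility of component k is π_k f_k(x) divided by Σ_j π_j f_j(x).
Component likelihoods at x = 10 successes out of 17:
  p_1 = 0.000907327
  p_2 = 0.184073
  p_3 = 0.0485151
Unnormalised posteriors:
  π_1·p_1 = 0.26 × 0.000907327 = 0.000235905
  π_2·p_2 = 0.19 × 0.184073 = 0.0349738
  π_3·p_3 = 0.55 × 0.0485151 = 0.0266833
Normaliser: 0.000235905 + 0.0349738 + 0.0266833 = 0.061893
So the posterior for Component 2 is 0.0349738 / 0.061893 ≈ 0.565.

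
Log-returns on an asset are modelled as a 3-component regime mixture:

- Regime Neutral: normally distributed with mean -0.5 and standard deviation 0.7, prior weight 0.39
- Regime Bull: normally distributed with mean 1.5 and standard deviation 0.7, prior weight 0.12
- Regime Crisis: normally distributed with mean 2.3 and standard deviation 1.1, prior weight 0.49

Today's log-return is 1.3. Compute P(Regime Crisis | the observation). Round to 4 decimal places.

Posterior ∝ prior × likelihood, so P(k | x) ∝ P(Z=k) f_k(x); normalise over all components.
Component likelihoods at x = 1.3:
  L_Neutral = 0.0208921
  L_Bull = 0.547124
  L_Crisis = 0.239915
Unnormalised posteriors:
  P(Z=Neutral)·L_Neutral = 0.39 × 0.0208921 = 0.0081479
  P(Z=Bull)·L_Bull = 0.12 × 0.547124 = 0.0656549
  P(Z=Crisis)·L_Crisis = 0.49 × 0.239915 = 0.117558
Denominator: 0.0081479 + 0.0656549 + 0.117558 = 0.191361
So the posterior for Regime Crisis is 0.117558 / 0.191361 ≈ 0.6143.

0.6143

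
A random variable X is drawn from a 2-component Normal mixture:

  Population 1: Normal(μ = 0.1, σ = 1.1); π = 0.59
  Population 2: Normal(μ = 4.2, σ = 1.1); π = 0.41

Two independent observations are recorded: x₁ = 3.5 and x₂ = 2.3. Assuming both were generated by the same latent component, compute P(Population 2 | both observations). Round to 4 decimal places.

0.9912

By Bayes' theorem, P(k | x) = P(Z=k) f_k(x) / Σ_j P(Z=j) f_j(x).
Since both observations come from the same component, the likelihood for component k is f_k(x₁)·f_k(x₂).
  L_1 = [(1/(1.1·√(2π)))·exp(−(3.5−0.1)²/(2·1.1²)) = 0.362675·exp(-4.77686) = 0.0030546] × [0.0490827] = 0.000149928
  L_2 = [(1/(1.1·√(2π)))·exp(−(3.5−4.2)²/(2·1.1²)) = 0.362675·exp(-0.20248) = 0.296198] × [0.0815952] = 0.0241683
Unnormalised posteriors:
  P(Z=1)·L_1 = 0.59 × 0.000149928 = 8.84574e-05
  P(Z=2)·L_2 = 0.41 × 0.0241683 = 0.00990901
Normaliser: 8.84574e-05 + 0.00990901 = 0.00999747
P(Population 2 | x₁, x₂) ≈ 0.9912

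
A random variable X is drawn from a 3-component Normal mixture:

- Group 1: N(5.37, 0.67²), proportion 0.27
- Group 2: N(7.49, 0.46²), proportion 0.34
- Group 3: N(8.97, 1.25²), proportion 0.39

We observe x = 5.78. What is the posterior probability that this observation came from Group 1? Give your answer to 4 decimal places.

0.9632

Apply Bayes' rule: the posterior for each component is proportional to its prior times its likelihood at x.
Normal densities:
  L_1 = 0.493765
  L_2 = 0.000865755
  L_3 = 0.0122966
Prior × likelihood for each component:
  w_1·L_1 = 0.27 × 0.493765 = 0.133316
  w_2·L_2 = 0.34 × 0.000865755 = 0.000294357
  w_3·L_3 = 0.39 × 0.0122966 = 0.00479567
Normaliser: 0.133316 + 0.000294357 + 0.00479567 = 0.138406
P(Group 1 | 5.78) = 0.133316 / 0.138406 ≈ 0.9632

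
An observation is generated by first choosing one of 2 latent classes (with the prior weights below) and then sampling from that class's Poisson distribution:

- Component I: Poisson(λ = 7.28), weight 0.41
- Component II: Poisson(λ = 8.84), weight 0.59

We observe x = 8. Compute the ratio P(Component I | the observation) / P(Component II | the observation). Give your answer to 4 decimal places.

0.6996

Only the two components matter; the odds are (π_i f_i(x)) / (π_j f_j(x)).
Component likelihoods at x = 8:
  L_I = e^(−7.28)·7.28^8/8! = 0.134855
  L_II = e^(−8.84)·8.84^8/8! = 0.133947
0.0552905 / 0.079029 ≈ 0.6996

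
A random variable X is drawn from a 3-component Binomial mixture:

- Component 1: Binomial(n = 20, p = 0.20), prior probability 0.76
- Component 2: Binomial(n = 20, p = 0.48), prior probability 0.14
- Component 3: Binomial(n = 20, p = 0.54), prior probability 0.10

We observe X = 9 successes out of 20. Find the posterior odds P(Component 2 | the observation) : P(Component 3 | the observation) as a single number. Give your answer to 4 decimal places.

1.8683

Posterior odds = (w_i f_i(x)) / (w_j f_j(x)); the normalising sum cancels.
Evaluate each component's likelihood at the observed value:
  L_1 = C(20,9)·0.20^9·0.80^11 = 167960·5.12e-07·0.0858993 = 0.00738696
  L_2 = C(20,9)·0.48^9·0.52^11 = 167960·0.00135261·0.000751687 = 0.170771
  L_3 = C(20,9)·0.54^9·0.46^11 = 167960·0.00390431·0.000195135 = 0.127963
Odds = (0.14/0.10) × (0.170771/0.127963) = 1.4 × 1.33453 ≈ 1.8683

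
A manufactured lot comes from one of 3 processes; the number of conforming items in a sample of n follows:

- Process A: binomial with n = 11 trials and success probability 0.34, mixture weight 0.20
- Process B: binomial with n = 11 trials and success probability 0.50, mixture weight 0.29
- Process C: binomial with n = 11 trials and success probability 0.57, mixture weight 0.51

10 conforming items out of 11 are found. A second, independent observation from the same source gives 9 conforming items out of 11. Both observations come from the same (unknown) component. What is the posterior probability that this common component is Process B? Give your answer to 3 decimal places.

0.069

The responsibility of component k is π_k f_k(x) divided by Σ_j π_j f_j(x).
Since both observations come from the same component, the likelihood for component k is f_k(x₁)·f_k(x₂).
  L_A = [C(11,10)·0.34^10·0.66^1 = 11·2.06438e-05·0.66 = 0.000149874] × [0.00145466] = 2.18015e-07
  L_B = [C(11,10)·0.50^10·0.50^1 = 11·0.000976562·0.5 = 0.00537109] × [0.0268555] = 0.000144243
  L_C = [C(11,10)·0.57^10·0.43^1 = 11·0.00362033·0.43 = 0.0171242] × [0.0645912] = 0.00110607
Multiply by the mixture weights:
  π_A·L_A = 0.20 × 2.18015e-07 = 4.3603e-08
  π_B·L_B = 0.29 × 0.000144243 = 4.18305e-05
  π_C·L_C = 0.51 × 0.00110607 = 0.000564096
Normaliser: 4.3603e-08 + 4.18305e-05 + 0.000564096 = 0.00060597
P(Process B | data) = 4.18305e-05 / 0.00060597 ≈ 0.069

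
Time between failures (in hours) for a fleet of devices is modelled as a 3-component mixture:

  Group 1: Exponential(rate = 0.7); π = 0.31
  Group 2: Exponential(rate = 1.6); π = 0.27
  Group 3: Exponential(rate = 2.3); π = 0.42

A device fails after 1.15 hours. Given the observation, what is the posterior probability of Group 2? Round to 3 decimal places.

Posterior ∝ prior × likelihood, so P(k | x) ∝ π_k f_k(x); normalise over all components.
Component likelihoods at x = 1.15 hours:
  f_1 = 0.312962
  f_2 = 0.254108
  f_3 = 0.163312
Unnormalised posteriors:
  π_1·f_1 = 0.31 × 0.312962 = 0.0970181
  π_2·f_2 = 0.27 × 0.254108 = 0.0686091
  π_3·f_3 = 0.42 × 0.163312 = 0.0685912
Denominator: 0.0970181 + 0.0686091 + 0.0685912 = 0.234218
Responsibility of Group 2: 0.0686091 / 0.234218 ≈ 0.293

0.293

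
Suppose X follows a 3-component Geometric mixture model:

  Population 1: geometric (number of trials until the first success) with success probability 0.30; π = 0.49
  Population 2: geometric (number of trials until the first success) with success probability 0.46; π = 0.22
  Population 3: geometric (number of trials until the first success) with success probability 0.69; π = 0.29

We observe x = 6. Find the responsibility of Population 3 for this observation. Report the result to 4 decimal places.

By Bayes' theorem, P(k | x) = w_k f_k(x) / Σ_j w_j f_j(x).
Geometric probabilities:
  f_1 = 0.30·(1−0.30)^5 = 0.30·0.16807 = 0.050421
  f_2 = 0.46·(1−0.46)^5 = 0.46·0.0459165 = 0.0211216
  f_3 = 0.69·(1−0.69)^5 = 0.69·0.00286292 = 0.00197541
Prior × likelihood for each component:
  w_1·f_1 = 0.49 × 0.050421 = 0.0247063
  w_2·f_2 = 0.22 × 0.0211216 = 0.00464675
  w_3·f_3 = 0.29 × 0.00197541 = 0.000572869
Evidence: 0.0247063 + 0.00464675 + 0.000572869 = 0.0299259
P(Population 3 | data) = 0.000572869 / 0.0299259 ≈ 0.0191

0.0191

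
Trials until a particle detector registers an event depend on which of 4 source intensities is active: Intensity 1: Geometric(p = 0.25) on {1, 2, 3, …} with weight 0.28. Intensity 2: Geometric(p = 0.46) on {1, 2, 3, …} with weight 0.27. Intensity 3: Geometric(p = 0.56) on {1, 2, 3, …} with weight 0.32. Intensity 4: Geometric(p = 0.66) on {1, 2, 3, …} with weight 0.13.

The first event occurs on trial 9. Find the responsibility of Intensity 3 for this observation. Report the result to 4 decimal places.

0.0308

Apply Bayes' rule: the posterior for each component is proportional to its prior times its likelihood at x.
Component likelihoods at x = 9:
  L_1 = 0.25·(1−0.25)^8 = 0.25·0.100113 = 0.0250282
  L_2 = 0.46·(1−0.46)^8 = 0.46·0.0072302 = 0.00332589
  L_3 = 0.56·(1−0.56)^8 = 0.56·0.00140482 = 0.000786701
  L_4 = 0.66·(1−0.66)^8 = 0.66·0.000178579 = 0.000117862
Weight by the priors:
  π_1·L_1 = 0.28 × 0.0250282 = 0.0070079
  π_2·L_2 = 0.27 × 0.00332589 = 0.00089799
  π_3·L_3 = 0.32 × 0.000786701 = 0.000251744
  π_4·L_4 = 0.13 × 0.000117862 = 1.53221e-05
Normaliser: 0.0070079 + 0.00089799 + 0.000251744 + 1.53221e-05 = 0.00817296
So the posterior for Intensity 3 is 0.000251744 / 0.00817296 ≈ 0.0308.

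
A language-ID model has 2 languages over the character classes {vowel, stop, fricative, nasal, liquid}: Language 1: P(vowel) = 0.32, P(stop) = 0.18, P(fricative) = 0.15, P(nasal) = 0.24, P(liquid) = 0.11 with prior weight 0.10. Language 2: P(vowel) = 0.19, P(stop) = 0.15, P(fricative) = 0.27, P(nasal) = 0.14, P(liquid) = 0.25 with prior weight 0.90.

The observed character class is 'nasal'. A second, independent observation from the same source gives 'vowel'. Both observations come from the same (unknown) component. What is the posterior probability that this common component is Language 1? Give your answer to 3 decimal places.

The responsibility of component k is π_k f_k(x) divided by Σ_j π_j f_j(x).
Since both observations come from the same component, the likelihood for component k is f_k(x₁)·f_k(x₂).
  f_1 = [P(nasal | comp) = 0.24] × [0.32] = 0.0768
  f_2 = [P(nasal | comp) = 0.14] × [0.19] = 0.0266
Prior × likelihood for each component:
  π_1·f_1 = 0.10 × 0.0768 = 0.00768
  π_2·f_2 = 0.90 × 0.0266 = 0.02394
Denominator: 0.00768 + 0.02394 = 0.03162
P(Language 1 | x) ≈ 0.243

0.243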